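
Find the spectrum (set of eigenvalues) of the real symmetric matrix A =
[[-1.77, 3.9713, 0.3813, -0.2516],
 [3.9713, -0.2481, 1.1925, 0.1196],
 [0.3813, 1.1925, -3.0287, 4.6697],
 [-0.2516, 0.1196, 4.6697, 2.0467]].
sigma(A) ≈ {-6, -5, 3, 5}

A is real symmetric, so its spectrum consists of real eigenvalues. Expanding the characteristic polynomial of the displayed matrix gives
  det(λ I - A) = p(λ) = λ^4 + (3)λ^3 + (-43)λ^2 + (-75.0025)λ + (450.0116).
Solving p(λ) = 0 yields eigenvalues ≈ -6, -5, 3, 5. (A is shown rounded to 4 decimals, so these recover the underlying integer eigenvalues to within that precision.)
Verification: the trace of A = -3 equals the sum of eigenvalues -3, and det(A) ≈ 450.0116 matches the eigenvalue product 450.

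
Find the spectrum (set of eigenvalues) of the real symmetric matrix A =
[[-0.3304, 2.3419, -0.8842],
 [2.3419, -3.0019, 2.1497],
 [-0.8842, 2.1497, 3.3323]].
sigma(A) ≈ {-5, 1, 4}

A is real symmetric, so its spectrum consists of real eigenvalues. Expanding the characteristic polynomial of the displayed matrix gives
  det(λ I - A) = p(λ) = λ^3 + (0)λ^2 + (-21)λ + (20).
Solving p(λ) = 0 yields eigenvalues ≈ -5, 1, 4. (A is shown rounded to 4 decimals, so these recover the underlying integer eigenvalues to within that precision.)
Verification: the trace of A = 0 equals the sum of eigenvalues 0, and det(A) ≈ -20.0000 matches the eigenvalue product -20.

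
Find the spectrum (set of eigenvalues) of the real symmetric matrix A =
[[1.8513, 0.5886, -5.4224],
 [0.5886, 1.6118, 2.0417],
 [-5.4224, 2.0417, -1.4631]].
sigma(A) ≈ {-6, 2, 6}

A is real symmetric, so its spectrum consists of real eigenvalues. Expanding the characteristic polynomial of the displayed matrix gives
  det(λ I - A) = p(λ) = λ^3 + (-2)λ^2 + (-36)λ + (72).
Solving p(λ) = 0 yields eigenvalues ≈ -6, 2, 6. (A is shown rounded to 4 decimals, so these recover the underlying integer eigenvalues to within that precision.)
Verification: the trace of A = 2 equals the sum of eigenvalues 2, and det(A) ≈ -71.9996 matches the eigenvalue product -72.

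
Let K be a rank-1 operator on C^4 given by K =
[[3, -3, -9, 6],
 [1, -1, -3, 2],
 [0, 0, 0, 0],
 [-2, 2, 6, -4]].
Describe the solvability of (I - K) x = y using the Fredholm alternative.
(I - K) is invertible (det(I - K) = 3 ≠ 0), so for every y in C^4 the equation (I - K) x = y has a unique solution.

K has rank 1, so it is an outer product K = u v^T: every row of K is a multiple of one row vector. Reading off the entries, u = (-3, -1, 0, 2) and v = (-1, 1, 3, -2) (row i of K equals u_i·v^T). A rank-one matrix u v^T satisfies K u = u (v·u) and kills the (3)-dimensional subspace v^⊥, so its characteristic polynomial is lambda^3 (lambda - v·u) with v·u = tr K = -2. Hence the eigenvalues of I - K are 1 (multiplicity 3) and 1 - (-2) = 3, so det(I - K) = 3. (Direct check: I - K =
[[-2, 3, 9, -6],
 [-1, 2, 3, -2],
 [0, 0, 1, 0],
 [2, -2, -6, 5]]
has determinant 3.) The finite-dimensional Fredholm alternative says: either (I - K) is invertible, or ker(I - K) ≠ {0} and then range(I - K) = ker((I - K)^*)^⊥, with dim ker(I - K) = dim ker((I - K)^*). Since det(I - K) ≠ 0, 1 is not an eigenvalue of K and ker(I - K) = {0}, so we are in the first case: for every y there is a unique x = (I - K)^(-1) y. Explicitly, by the Sherman–Morrison formula, (I - u v^T)^(-1) = I + u v^T/(1 - v·u), i.e. (I - K)^(-1) = I + K/(3).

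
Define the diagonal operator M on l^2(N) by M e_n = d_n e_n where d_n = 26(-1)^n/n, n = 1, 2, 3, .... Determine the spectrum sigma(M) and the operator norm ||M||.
sigma(M) = {26(-1)^n/n : n ≥ 1} ∪ {0}; ||M|| = 26

A bounded diagonal operator on l^2 with diagonal entries d_n has spectrum equal to the closure of {d_n : n ≥ 1}: every d_n is an eigenvalue (with eigenvector e_n), so {d_n} ⊂ sigma(M); the spectrum is closed, so its closure is too; and for lambda not in the closure, (M - lambda I) has bounded inverse (the diagonal entries 1/(d_n - lambda) are bounded). For our sequence d_n = 26(-1)^n/n, n = 1, 2, 3, ...:
  - {d_n} = {26(-1)^n/n : n ≥ 1}; the only limit point is 0
  - closure = {26(-1)^n/n : n ≥ 1} ∪ {0}
For the norm: a diagonal operator has ||M|| = sup_n |d_n|. Here |d_n| = 26/n is decreasing, so sup_n |d_n| = |d_1| = 26. So ||M|| = 26.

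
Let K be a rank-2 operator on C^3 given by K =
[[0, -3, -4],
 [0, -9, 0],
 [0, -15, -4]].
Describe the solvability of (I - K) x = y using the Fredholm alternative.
(I - K) is invertible (det(I - K) = 50 ≠ 0), so for every y in C^3 the equation (I - K) x = y has a unique solution.

K has rank 2 and factors as K = U V^T = u1 v1^T + u2 v2^T with u1 = (-2, 0, -2), v1 = (0, 3, 2), u2 = (1, -3, -3), v2 = (0, 3, 0) (multiplying out reproduces the displayed K). The nonzero eigenvalues of U V^T coincide with those of the 2 x 2 matrix G = V^T U = [[v1·u1, v1·u2], [v2·u1, v2·u2]] = [[-4, -15], [0, -9]], and by the Sylvester determinant identity det(I_3 - U V^T) = det(I_2 - V^T U) = det([[5, 15], [0, 10]]) = (5)(10) - (15)(0) = 50. (Direct check: I - K =
[[1, 3, 4],
 [0, 10, 0],
 [0, 15, 5]]
has determinant 50.) The finite-dimensional Fredholm alternative says: either (I - K) is invertible, or ker(I - K) ≠ {0} and then range(I - K) = ker((I - K)^*)^⊥, with dim ker(I - K) = dim ker((I - K)^*). Since det(I - K) ≠ 0, 1 is not an eigenvalue of K and ker(I - K) = {0}, so we are in the first case: for every y there is a unique x = (I - K)^(-1) y. (Explicitly, by the Woodbury identity, (I - U V^T)^(-1) = I + U (I_2 - G)^(-1) V^T.)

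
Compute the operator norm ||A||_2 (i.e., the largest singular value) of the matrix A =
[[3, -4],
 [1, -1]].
||A||_2 = sqrt((27 + sqrt(725))/2) ≈ 5.1926 (= sqrt(largest eigenvalue of A^T A))

||A||_2 = sigma_max(A) = sqrt(lambda_max(A^T A)). Form the symmetric matrix M = A^T A =
[[10, -13],
 [-13, 17]].
Its characteristic polynomial (trace, determinant of M give the coefficients) is
  p(λ) = det(λ I - M) = λ^2 - 27λ + 1.
For λ^2 - 27λ + 1 the discriminant is 725. It is nonnegative but not a perfect square, so the roots are real and irrational: λ = (27 ± sqrt(725))/2 ≈ 26.9629, 0.0371.
So the eigenvalues of A^T A are ≈ 0.0371, 26.9629 (all ≥ 0, as they must be for A^T A). The largest is λ_max = (27 + sqrt(725))/2 ≈ 26.9629, hence ||A||_2 = sqrt(λ_max) = sqrt((27 + sqrt(725))/2) ≈ 5.1926.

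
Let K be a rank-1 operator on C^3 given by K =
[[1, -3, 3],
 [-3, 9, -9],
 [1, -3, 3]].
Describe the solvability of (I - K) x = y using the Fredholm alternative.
(I - K) is invertible (det(I - K) = -12 ≠ 0), so for every y in C^3 the equation (I - K) x = y has a unique solution.

K has rank 1, so it is an outer product K = u v^T: every row of K is a multiple of one row vector. Reading off the entries, u = (-1, 3, -1) and v = (-1, 3, -3) (row i of K equals u_i·v^T). A rank-one matrix u v^T satisfies K u = u (v·u) and kills the (2)-dimensional subspace v^⊥, so its characteristic polynomial is lambda^2 (lambda - v·u) with v·u = tr K = 13. Hence the eigenvalues of I - K are 1 (multiplicity 2) and 1 - (13) = -12, so det(I - K) = -12. (Direct check: I - K =
[[0, 3, -3],
 [3, -8, 9],
 [-1, 3, -2]]
has determinant -12.) The finite-dimensional Fredholm alternative says: either (I - K) is invertible, or ker(I - K) ≠ {0} and then range(I - K) = ker((I - K)^*)^⊥, with dim ker(I - K) = dim ker((I - K)^*). Since det(I - K) ≠ 0, 1 is not an eigenvalue of K and ker(I - K) = {0}, so we are in the first case: for every y there is a unique x = (I - K)^(-1) y. Explicitly, by the Sherman–Morrison formula, (I - u v^T)^(-1) = I + u v^T/(1 - v·u), i.e. (I - K)^(-1) = I + K/(-12).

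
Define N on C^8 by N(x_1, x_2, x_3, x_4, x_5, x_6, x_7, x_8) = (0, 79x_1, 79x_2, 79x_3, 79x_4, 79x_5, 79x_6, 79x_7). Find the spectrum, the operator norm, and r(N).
sigma(N) = {0}; ||N|| = 79; r(N) = 0. (N is nilpotent with N^8 = 0.)

On C^8, N is a strictly lower-triangular matrix with 79 on the subdiagonal and zeros elsewhere, so its characteristic polynomial is lambda^8 and every eigenvalue is 0: sigma(N) = {0}. For the operator norm, N e_i = 79e_{i+1} for i = 1, ..., 7 and N e_8 = 0, so the singular values of N are 79 (with multiplicity 7) and 0; hence ||N|| = 79. The spectral radius r(N) = max|lambda| = 0. Note ||N|| > r(N) — characteristic of non-normal nilpotent operators. Indeed N^8 = 0.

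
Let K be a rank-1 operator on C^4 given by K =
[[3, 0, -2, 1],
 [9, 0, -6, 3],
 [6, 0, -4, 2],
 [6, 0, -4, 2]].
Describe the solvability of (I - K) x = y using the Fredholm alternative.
(I - K) is singular (det(I - K) = 0, i.e. 1 ∈ sigma(K)). (I - K) x = y is solvable iff y ⊥ ker((I - K)^*) = span{(3, 0, -2, 1)}, i.e. iff 3y_1 - 2y_3 + y_4 = 0. When solvable, the solutions are x = y + c·(1, 3, 2, 2), c arbitrary (ker(I - K) = span{(1, 3, 2, 2)}, dimension 1).

K has rank 1, so it is an outer product K = u v^T: every row of K is a multiple of one row vector. Reading off the entries, u = (1, 3, 2, 2) and v = (3, 0, -2, 1) (row i of K equals u_i·v^T). A rank-one matrix u v^T satisfies K u = u (v·u) and kills the (3)-dimensional subspace v^⊥, so its characteristic polynomial is lambda^3 (lambda - v·u) with v·u = tr K = 1. Hence the eigenvalues of I - K are 1 (multiplicity 3) and 1 - (1) = 0, so det(I - K) = 0. (Direct check: I - K =
[[-2, 0, 2, -1],
 [-9, 1, 6, -3],
 [-6, 0, 5, -2],
 [-6, 0, 4, -1]]
has determinant 0.) So 1 is an eigenvalue of K and (I - K) is not invertible. The finite-dimensional Fredholm alternative says: either (I - K) is invertible, or ker(I - K) ≠ {0} and then range(I - K) = ker((I - K)^*)^⊥, with dim ker(I - K) = dim ker((I - K)^*). We are in the second case, so we need both kernels. Kernel of I - K: (I - K) u = u - u (v·u) = u - u = 0, so ker(I - K) = span{u} = span{(1, 3, 2, 2)} (it is exactly 1-dimensional because rank(I - K) = 3). Kernel of the adjoint: K is real, so (I - K)^* = I - K^T = I - v u^T, and (I - v u^T) v = v - v (u·v) = 0; hence ker((I - K)^*) = span{v} = span{(3, 0, -2, 1)}. Therefore (I - K) x = y is solvable iff <y, v> = 0, i.e. iff 3y_1 - 2y_3 + y_4 = 0. When this holds, K y = u (v·y) = 0, so (I - K) y = y and x = y is a particular solution; the full solution set is the line x = y + c·u = y + c·(1, 3, 2, 2), c ∈ C.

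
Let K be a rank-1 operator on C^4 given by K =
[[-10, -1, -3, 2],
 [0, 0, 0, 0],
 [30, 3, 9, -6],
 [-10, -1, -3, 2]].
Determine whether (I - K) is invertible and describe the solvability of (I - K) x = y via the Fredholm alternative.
(I - K) is singular (det(I - K) = 0, i.e. 1 ∈ sigma(K)). (I - K) x = y is solvable iff y ⊥ ker((I - K)^*) = span{(-10, -1, -3, 2)}, i.e. iff -10y_1 - y_2 - 3y_3 + 2y_4 = 0. When solvable, the solutions are x = y + c·(1, 0, -3, 1), c arbitrary (ker(I - K) = span{(1, 0, -3, 1)}, dimension 1).

K has rank 1, so it is an outer product K = u v^T: every row of K is a multiple of one row vector. Reading off the entries, u = (1, 0, -3, 1) and v = (-10, -1, -3, 2) (row i of K equals u_i·v^T). A rank-one matrix u v^T satisfies K u = u (v·u) and kills the (3)-dimensional subspace v^⊥, so its characteristic polynomial is lambda^3 (lambda - v·u) with v·u = tr K = 1. Hence the eigenvalues of I - K are 1 (multiplicity 3) and 1 - (1) = 0, so det(I - K) = 0. (Direct check: I - K =
[[11, 1, 3, -2],
 [0, 1, 0, 0],
 [-30, -3, -8, 6],
 [10, 1, 3, -1]]
has determinant 0.) So 1 is an eigenvalue of K and (I - K) is not invertible. The finite-dimensional Fredholm alternative says: either (I - K) is invertible, or ker(I - K) ≠ {0} and then range(I - K) = ker((I - K)^*)^⊥, with dim ker(I - K) = dim ker((I - K)^*). We are in the second case, so we need both kernels. Kernel of I - K: (I - K) u = u - u (v·u) = u - u = 0, so ker(I - K) = span{u} = span{(1, 0, -3, 1)} (it is exactly 1-dimensional because rank(I - K) = 3). Kernel of the adjoint: K is real, so (I - K)^* = I - K^T = I - v u^T, and (I - v u^T) v = v - v (u·v) = 0; hence ker((I - K)^*) = span{v} = span{(-10, -1, -3, 2)}. Therefore (I - K) x = y is solvable iff <y, v> = 0, i.e. iff -10y_1 - y_2 - 3y_3 + 2y_4 = 0. When this holds, K y = u (v·y) = 0, so (I - K) y = y and x = y is a particular solution; the full solution set is the line x = y + c·u = y + c·(1, 0, -3, 1), c ∈ C.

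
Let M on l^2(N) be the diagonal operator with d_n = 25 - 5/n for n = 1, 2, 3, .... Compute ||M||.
||M|| = 25

For a diagonal operator on l^2 with entries d_n, ||M|| = sup_n |d_n|. Here d_1 = 20, d_2 = 45/2, ..., and d_n = 25 - 5/n increases monotonically toward 25. All terms lie in [20, 25), so |d_n| = d_n and the supremum is the limit 25, which is not attained by any individual d_n. Hence ||M|| = 25.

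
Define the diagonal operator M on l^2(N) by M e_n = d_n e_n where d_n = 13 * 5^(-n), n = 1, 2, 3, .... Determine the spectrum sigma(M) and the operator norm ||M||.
sigma(M) = {13 * 5^(-n) : n ≥ 1} ∪ {0}; ||M|| = 13/5

A bounded diagonal operator on l^2 with diagonal entries d_n has spectrum equal to the closure of {d_n : n ≥ 1}: every d_n is an eigenvalue (with eigenvector e_n), so {d_n} ⊂ sigma(M); the spectrum is closed, so its closure is too; and for lambda not in the closure, (M - lambda I) has bounded inverse (the diagonal entries 1/(d_n - lambda) are bounded). For our sequence d_n = 13 * 5^(-n), n = 1, 2, 3, ...:
  - {d_n} = {13 * 5^(-n) : n ≥ 1}; the only limit point is 0
  - closure = {13 * 5^(-n) : n ≥ 1} ∪ {0}
For the norm: a diagonal operator has ||M|| = sup_n |d_n|. Here d_n = 13 * 5^(-n) is positive and decreasing, so sup_n |d_n| = d_1 = 13/5. So ||M|| = 13/5.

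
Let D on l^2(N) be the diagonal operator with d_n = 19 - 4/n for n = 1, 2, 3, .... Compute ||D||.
||D|| = 19

For a diagonal operator on l^2 with entries d_n, ||D|| = sup_n |d_n|. Here d_1 = 15, d_2 = 17, ..., and d_n = 19 - 4/n increases monotonically toward 19. All terms lie in [15, 19), so |d_n| = d_n and the supremum is the limit 19, which is not attained by any individual d_n. Hence ||D|| = 19.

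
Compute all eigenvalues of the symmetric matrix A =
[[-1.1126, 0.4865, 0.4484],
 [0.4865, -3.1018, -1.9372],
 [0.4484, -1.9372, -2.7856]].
sigma(A) ≈ {-5, -1} (-1 with multiplicity 2)

A is real symmetric, so its spectrum consists of real eigenvalues. Expanding the characteristic polynomial of the displayed matrix gives
  det(λ I - A) = p(λ) = λ^3 + (7)λ^2 + (11)λ + (5).
Solving p(λ) = 0 yields eigenvalues ≈ -5, -1, -1. (A is shown rounded to 4 decimals, so these recover the underlying integer eigenvalues to within that precision.)
Verification: the trace of A = -7 equals the sum of eigenvalues -7, and det(A) ≈ -5.0002 matches the eigenvalue product -5.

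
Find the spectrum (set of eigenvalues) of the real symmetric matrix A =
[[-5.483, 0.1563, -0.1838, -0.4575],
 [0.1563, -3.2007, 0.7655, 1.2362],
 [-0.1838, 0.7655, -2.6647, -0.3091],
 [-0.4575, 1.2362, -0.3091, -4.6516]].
sigma(A) ≈ {-6, -5, -3, -2}

A is real symmetric, so its spectrum consists of real eigenvalues. Expanding the characteristic polynomial of the displayed matrix gives
  det(λ I - A) = p(λ) = λ^4 + (16)λ^3 + (91)λ^2 + (215.9989)λ + (179.9978).
Solving p(λ) = 0 yields eigenvalues ≈ -6, -5, -3, -2. (A is shown rounded to 4 decimals, so these recover the underlying integer eigenvalues to within that precision.)
Verification: the trace of A = -16 equals the sum of eigenvalues -16, and det(A) ≈ 179.9978 matches the eigenvalue product 180.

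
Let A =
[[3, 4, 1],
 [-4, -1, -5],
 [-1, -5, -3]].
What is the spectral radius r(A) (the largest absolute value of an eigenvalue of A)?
r(A) ≈ 5.9617

The eigenvalues of A are the roots of its characteristic polynomial. With M = A (coefficients from the trace, the sum of principal 2x2 minors, and det A):
  p(λ) = det(λ I - M) = λ^3 + λ^2 - 17λ + 75.
No integer candidate from the rational root theorem (±divisors of 75) is a root, so the roots are irrational. The cubic discriminant is Δ = -155184 < 0, so there is one real root and a complex-conjugate pair. p(-6) = -3 and p(-5) = 60 have opposite signs, so a root lies in (-6, -5); Newton's method refines it to λ ≈ -5.9617. Dividing out (λ - (-5.9617)) leaves approximately λ^2 - 4.9617λ + 12.5803. For λ^2 - 4.9617λ + 12.5803 the discriminant is -25.7026. It is negative, so the remaining roots are the complex-conjugate pair λ ≈ 2.4809 ± 2.5349i. Their product equals the constant term, so |λ|^2 ≈ 12.5803 and |λ| ≈ 3.5469.
Thus the eigenvalues (to 4 decimals) are -5.9617 (modulus 5.9617); 2.4809 ± 2.5349i (modulus 3.5469). The spectral radius is the largest modulus: r(A) ≈ 5.9617. (Cross-check: r(A) ≤ ||A||_2 ≈ 9.0657; equality holds whenever A is normal, though it can also hold for some non-normal A.)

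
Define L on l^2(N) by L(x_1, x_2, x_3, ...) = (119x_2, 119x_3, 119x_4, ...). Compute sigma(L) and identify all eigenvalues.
sigma(L) = closed disk {z in C : |z| ≤ 119}; sigma_p(L) = open disk {z in C : |z| < 119}

Note L = 119·V where V is the unit left shift (V x)_k = x_{k+1}; so sigma(L) = 119·sigma(V) and ||L|| = 119||V||. ||L x||^2 = 14161sum_{k≥2} |x_k|^2 ≤ 14161||x||^2, with equality on {x : x_1 = 0}, so ||L|| = 119. For any lambda with |lambda| < 119, set r = lambda/119 (|r| < 1); the vector x = (1, r, r^2, ...) is in l^2 and satisfies L x = 119(r, r^2, ...) = lambda x, so lambda is an eigenvalue. On the boundary |lambda| = 119 the geometric series diverges, so no l^2 eigenvector exists, but these lambda lie in the approximate point spectrum. Hence sigma(L) is the closed disk of radius 119 and sigma_p(L) is the open disk.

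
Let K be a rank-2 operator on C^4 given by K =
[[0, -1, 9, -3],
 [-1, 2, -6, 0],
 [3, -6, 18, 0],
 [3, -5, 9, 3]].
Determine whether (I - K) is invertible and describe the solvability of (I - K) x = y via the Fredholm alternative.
(I - K) is invertible (det(I - K) = 19 ≠ 0), so for every y in C^4 the equation (I - K) x = y has a unique solution.

K has rank 2 and factors as K = U V^T = u1 v1^T + u2 v2^T with u1 = (-1, 1, -3, -2), v1 = (-2, 3, -3, -3), u2 = (2, -1, 3, 1), v2 = (-1, 1, 3, -3) (multiplying out reproduces the displayed K). The nonzero eigenvalues of U V^T coincide with those of the 2 x 2 matrix G = V^T U = [[v1·u1, v1·u2], [v2·u1, v2·u2]] = [[20, -19], [-1, 3]], and by the Sylvester determinant identity det(I_4 - U V^T) = det(I_2 - V^T U) = det([[-19, 19], [1, -2]]) = (-19)(-2) - (19)(1) = 19. (Direct check: I - K =
[[1, 1, -9, 3],
 [1, -1, 6, 0],
 [-3, 6, -17, 0],
 [-3, 5, -9, -2]]
has determinant 19.) The finite-dimensional Fredholm alternative says: either (I - K) is invertible, or ker(I - K) ≠ {0} and then range(I - K) = ker((I - K)^*)^⊥, with dim ker(I - K) = dim ker((I - K)^*). Since det(I - K) ≠ 0, 1 is not an eigenvalue of K and ker(I - K) = {0}, so we are in the first case: for every y there is a unique x = (I - K)^(-1) y. (Explicitly, by the Woodbury identity, (I - U V^T)^(-1) = I + U (I_2 - G)^(-1) V^T.)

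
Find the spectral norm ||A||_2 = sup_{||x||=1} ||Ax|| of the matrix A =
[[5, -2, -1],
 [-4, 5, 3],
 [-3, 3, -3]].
||A||_2 ≈ 9.2399 (= sqrt(largest eigenvalue of A^T A))

||A||_2 = sigma_max(A) = sqrt(lambda_max(A^T A)). Form the symmetric matrix M = A^T A =
[[50, -39, -8],
 [-39, 38, 8],
 [-8, 8, 19]].
Its characteristic polynomial (trace, sum of principal 2x2 minors, determinant of M give the coefficients) is
  p(λ) = det(λ I - M) = λ^3 - 107λ^2 + 1923λ - 6561.
No integer candidate from the rational root theorem (±divisors of 6561) is a root, so the roots are irrational. The cubic discriminant is Δ = 4880791872 > 0, so there are three distinct real roots. p(4) = -517 and p(5) = 504 have opposite signs, so a root lies in (4, 5); Newton's method refines it to λ ≈ 4.4835. p(17) = 120 and p(18) = -783 have opposite signs, so a root lies in (17, 18); Newton's method refines it to λ ≈ 17.1402. p(85) = -2056 and p(86) = 3501 have opposite signs, so a root lies in (85, 86); Newton's method refines it to λ ≈ 85.3763. Check (Vieta): the three roots sum to 107, matching tr M = 107.
So the eigenvalues of A^T A are ≈ 4.4835, 17.1402, 85.3763 (all ≥ 0, as they must be for A^T A). The largest is λ_max ≈ 85.3763, hence ||A||_2 = sqrt(λ_max) ≈ 9.2399.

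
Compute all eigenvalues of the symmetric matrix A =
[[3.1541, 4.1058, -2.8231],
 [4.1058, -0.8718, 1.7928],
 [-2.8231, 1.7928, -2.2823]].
sigma(A) ≈ {-6, 0, 6}

A is real symmetric, so its spectrum consists of real eigenvalues. Expanding the characteristic polynomial of the displayed matrix gives
  det(λ I - A) = p(λ) = λ^3 + (0)λ^2 + (-36)λ + (0).
Solving p(λ) = 0 yields eigenvalues ≈ -6, 0, 6. (A is shown rounded to 4 decimals, so these recover the underlying integer eigenvalues to within that precision.)
Verification: the trace of A = 0 equals the sum of eigenvalues 0, and det(A) ≈ -0.0007 matches the eigenvalue product 0.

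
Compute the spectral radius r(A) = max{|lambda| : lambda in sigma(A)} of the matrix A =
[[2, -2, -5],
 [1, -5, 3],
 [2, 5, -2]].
r(A) ≈ 7.6442

The eigenvalues of A are the roots of its characteristic polynomial. With M = A (coefficients from the trace, the sum of principal 2x2 minors, and det A):
  p(λ) = det(λ I - M) = λ^3 + 5λ^2 - 7λ + 101.
No integer candidate from the rational root theorem (±divisors of 101) is a root, so the roots are irrational. The cubic discriminant is Δ = -386960 < 0, so there is one real root and a complex-conjugate pair. p(-8) = -35 and p(-7) = 52 have opposite signs, so a root lies in (-8, -7); Newton's method refines it to λ ≈ -7.6442. Dividing out (λ - (-7.6442)) leaves approximately λ^2 - 2.6442λ + 13.2127. For λ^2 - 2.6442λ + 13.2127 the discriminant is -45.8589. It is negative, so the remaining roots are the complex-conjugate pair λ ≈ 1.3221 ± 3.386i. Their product equals the constant term, so |λ|^2 ≈ 13.2127 and |λ| ≈ 3.6349.
Thus the eigenvalues (to 4 decimals) are -7.6442 (modulus 7.6442); 1.3221 ± 3.386i (modulus 3.6349). The spectral radius is the largest modulus: r(A) ≈ 7.6442. (Cross-check: r(A) ≤ ||A||_2 ≈ 7.988; equality holds whenever A is normal, though it can also hold for some non-normal A.)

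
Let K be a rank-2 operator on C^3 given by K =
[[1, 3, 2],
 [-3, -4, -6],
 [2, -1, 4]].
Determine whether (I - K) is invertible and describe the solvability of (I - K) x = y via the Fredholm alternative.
(I - K) is invertible (det(I - K) = -17 ≠ 0), so for every y in C^3 the equation (I - K) x = y has a unique solution.

K has rank 2 and factors as K = U V^T = u1 v1^T + u2 v2^T with u1 = (1, -3, 2), v1 = (1, 1, 2), u2 = (-2, 1, 3), v2 = (0, -1, 0) (multiplying out reproduces the displayed K). The nonzero eigenvalues of U V^T coincide with those of the 2 x 2 matrix G = V^T U = [[v1·u1, v1·u2], [v2·u1, v2·u2]] = [[2, 5], [3, -1]], and by the Sylvester determinant identity det(I_3 - U V^T) = det(I_2 - V^T U) = det([[-1, -5], [-3, 2]]) = (-1)(2) - (-5)(-3) = -17. (Direct check: I - K =
[[0, -3, -2],
 [3, 5, 6],
 [-2, 1, -3]]
has determinant -17.) The finite-dimensional Fredholm alternative says: either (I - K) is invertible, or ker(I - K) ≠ {0} and then range(I - K) = ker((I - K)^*)^⊥, with dim ker(I - K) = dim ker((I - K)^*). Since det(I - K) ≠ 0, 1 is not an eigenvalue of K and ker(I - K) = {0}, so we are in the first case: for every y there is a unique x = (I - K)^(-1) y. (Explicitly, by the Woodbury identity, (I - U V^T)^(-1) = I + U (I_2 - G)^(-1) V^T.)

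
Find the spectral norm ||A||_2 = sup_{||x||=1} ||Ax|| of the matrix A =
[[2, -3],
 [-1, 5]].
||A||_2 = sqrt((39 + sqrt(1325))/2) ≈ 6.1401 (= sqrt(largest eigenvalue of A^T A))

||A||_2 = sigma_max(A) = sqrt(lambda_max(A^T A)). Form the symmetric matrix M = A^T A =
[[5, -11],
 [-11, 34]].
Its characteristic polynomial (trace, determinant of M give the coefficients) is
  p(λ) = det(λ I - M) = λ^2 - 39λ + 49.
For λ^2 - 39λ + 49 the discriminant is 1325. It is nonnegative but not a perfect square, so the roots are real and irrational: λ = (39 ± sqrt(1325))/2 ≈ 37.7003, 1.2997.
So the eigenvalues of A^T A are ≈ 1.2997, 37.7003 (all ≥ 0, as they must be for A^T A). The largest is λ_max = (39 + sqrt(1325))/2 ≈ 37.7003, hence ||A||_2 = sqrt(λ_max) = sqrt((39 + sqrt(1325))/2) ≈ 6.1401.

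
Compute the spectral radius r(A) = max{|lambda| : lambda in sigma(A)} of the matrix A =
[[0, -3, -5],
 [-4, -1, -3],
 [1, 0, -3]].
r(A) ≈ 3.8146

The eigenvalues of A are the roots of its characteristic polynomial. With M = A (coefficients from the trace, the sum of principal 2x2 minors, and det A):
  p(λ) = det(λ I - M) = λ^3 + 4λ^2 - 4λ - 40.
No integer candidate from the rational root theorem (±divisors of 40) is a root, so the roots are irrational. The cubic discriminant is Δ = -20928 < 0, so there is one real root and a complex-conjugate pair. p(2) = -24 and p(3) = 11 have opposite signs, so a root lies in (2, 3); Newton's method refines it to λ ≈ 2.7488. Dividing out (λ - (2.7488)) leaves approximately λ^2 + 6.7488λ + 14.5516. For λ^2 + 6.7488λ + 14.5516 the discriminant is -12.6593. It is negative, so the remaining roots are the complex-conjugate pair λ ≈ -3.3744 ± 1.779i. Their product equals the constant term, so |λ|^2 ≈ 14.5516 and |λ| ≈ 3.8146.
Thus the eigenvalues (to 4 decimals) are 2.7488 (modulus 2.7488); -3.3744 ± 1.779i (modulus 3.8146). The spectral radius is the largest modulus: r(A) ≈ 3.8146. (Cross-check: r(A) ≤ ||A||_2 ≈ 7.3192; equality holds whenever A is normal, though it can also hold for some non-normal A.)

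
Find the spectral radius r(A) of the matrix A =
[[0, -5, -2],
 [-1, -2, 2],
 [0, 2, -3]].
r(A) ≈ 4.8004

The eigenvalues of A are the roots of its characteristic polynomial. With M = A (coefficients from the trace, the sum of principal 2x2 minors, and det A):
  p(λ) = det(λ I - M) = λ^3 + 5λ^2 - 3λ - 19.
No integer candidate from the rational root theorem (±divisors of 19) is a root, so the roots are irrational. The cubic discriminant is Δ = 5216 > 0, so there are three distinct real roots. p(-5) = -4 and p(-4) = 9 have opposite signs, so a root lies in (-5, -4); Newton's method refines it to λ ≈ -4.8004. p(-3) = 8 and p(-2) = -1 have opposite signs, so a root lies in (-3, -2); Newton's method refines it to λ ≈ -2.0917. p(1) = -16 and p(2) = 3 have opposite signs, so a root lies in (1, 2); Newton's method refines it to λ ≈ 1.8922. Check (Vieta): the three roots sum to -5, matching tr M = -5.
Thus the eigenvalues (to 4 decimals) are -4.8004 (modulus 4.8004); -2.0917 (modulus 2.0917); 1.8922 (modulus 1.8922). The spectral radius is the largest modulus: r(A) ≈ 4.8004. (Cross-check: r(A) ≤ ||A||_2 ≈ 5.7555; equality holds whenever A is normal, though it can also hold for some non-normal A.)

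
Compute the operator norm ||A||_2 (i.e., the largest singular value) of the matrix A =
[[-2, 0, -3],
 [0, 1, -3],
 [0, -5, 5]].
||A||_2 ≈ 8.0093 (= sqrt(largest eigenvalue of A^T A))

||A||_2 = sigma_max(A) = sqrt(lambda_max(A^T A)). Form the symmetric matrix M = A^T A =
[[4, 0, 6],
 [0, 26, -28],
 [6, -28, 43]].
Its characteristic polynomial (trace, sum of principal 2x2 minors, determinant of M give the coefficients) is
  p(λ) = det(λ I - M) = λ^3 - 73λ^2 + 574λ - 400.
No integer candidate from the rational root theorem (±divisors of 400) is a root, so the roots are irrational. The cubic discriminant is Δ = 674247908 > 0, so there are three distinct real roots. p(0) = -400 and p(1) = 102 have opposite signs, so a root lies in (0, 1); Newton's method refines it to λ ≈ 0.7718. p(8) = 32 and p(9) = -418 have opposite signs, so a root lies in (8, 9); Newton's method refines it to λ ≈ 8.0788. p(64) = -528 and p(65) = 3110 have opposite signs, so a root lies in (64, 65); Newton's method refines it to λ ≈ 64.1493. Check (Vieta): the three roots sum to 73, matching tr M = 73.
So the eigenvalues of A^T A are ≈ 0.7718, 8.0788, 64.1493 (all ≥ 0, as they must be for A^T A). The largest is λ_max ≈ 64.1493, hence ||A||_2 = sqrt(λ_max) ≈ 8.0093.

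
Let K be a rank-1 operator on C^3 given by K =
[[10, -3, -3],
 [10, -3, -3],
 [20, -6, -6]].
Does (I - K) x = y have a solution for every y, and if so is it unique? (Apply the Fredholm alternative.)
(I - K) is singular (det(I - K) = 0, i.e. 1 ∈ sigma(K)). (I - K) x = y is solvable iff y ⊥ ker((I - K)^*) = span{(10, -3, -3)}, i.e. iff 10y_1 - 3y_2 - 3y_3 = 0. When solvable, the solutions are x = y + c·(1, 1, 2), c arbitrary (ker(I - K) = span{(1, 1, 2)}, dimension 1).

K has rank 1, so it is an outer product K = u v^T: every row of K is a multiple of one row vector. Reading off the entries, u = (1, 1, 2) and v = (10, -3, -3) (row i of K equals u_i·v^T). A rank-one matrix u v^T satisfies K u = u (v·u) and kills the (2)-dimensional subspace v^⊥, so its characteristic polynomial is lambda^2 (lambda - v·u) with v·u = tr K = 1. Hence the eigenvalues of I - K are 1 (multiplicity 2) and 1 - (1) = 0, so det(I - K) = 0. (Direct check: I - K =
[[-9, 3, 3],
 [-10, 4, 3],
 [-20, 6, 7]]
has determinant 0.) So 1 is an eigenvalue of K and (I - K) is not invertible. The finite-dimensional Fredholm alternative says: either (I - K) is invertible, or ker(I - K) ≠ {0} and then range(I - K) = ker((I - K)^*)^⊥, with dim ker(I - K) = dim ker((I - K)^*). We are in the second case, so we need both kernels. Kernel of I - K: (I - K) u = u - u (v·u) = u - u = 0, so ker(I - K) = span{u} = span{(1, 1, 2)} (it is exactly 1-dimensional because rank(I - K) = 2). Kernel of the adjoint: K is real, so (I - K)^* = I - K^T = I - v u^T, and (I - v u^T) v = v - v (u·v) = 0; hence ker((I - K)^*) = span{v} = span{(10, -3, -3)}. Therefore (I - K) x = y is solvable iff <y, v> = 0, i.e. iff 10y_1 - 3y_2 - 3y_3 = 0. When this holds, K y = u (v·y) = 0, so (I - K) y = y and x = y is a particular solution; the full solution set is the line x = y + c·u = y + c·(1, 1, 2), c ∈ C.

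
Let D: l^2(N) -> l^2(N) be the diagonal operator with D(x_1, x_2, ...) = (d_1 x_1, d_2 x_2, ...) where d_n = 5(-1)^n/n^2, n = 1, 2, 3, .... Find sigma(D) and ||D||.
sigma(D) = {5(-1)^n/n^2 : n ≥ 1} ∪ {0}; ||D|| = 5

A bounded diagonal operator on l^2 with diagonal entries d_n has spectrum equal to the closure of {d_n : n ≥ 1}: every d_n is an eigenvalue (with eigenvector e_n), so {d_n} ⊂ sigma(D); the spectrum is closed, so its closure is too; and for lambda not in the closure, (D - lambda I) has bounded inverse (the diagonal entries 1/(d_n - lambda) are bounded). For our sequence d_n = 5(-1)^n/n^2, n = 1, 2, 3, ...:
  - {d_n} = {5(-1)^n/n^2 : n ≥ 1}; the only limit point is 0
  - closure = {5(-1)^n/n^2 : n ≥ 1} ∪ {0}
For the norm: a diagonal operator has ||D|| = sup_n |d_n|. Here |d_n| = 5/n^2 is decreasing, so sup_n |d_n| = |d_1| = 5. So ||D|| = 5.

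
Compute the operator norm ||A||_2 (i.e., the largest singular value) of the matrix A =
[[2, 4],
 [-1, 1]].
||A||_2 = sqrt((22 + sqrt(340))/2) ≈ 4.4966 (= sqrt(largest eigenvalue of A^T A))

||A||_2 = sigma_max(A) = sqrt(lambda_max(A^T A)). Form the symmetric matrix M = A^T A =
[[5, 7],
 [7, 17]].
Its characteristic polynomial (trace, determinant of M give the coefficients) is
  p(λ) = det(λ I - M) = λ^2 - 22λ + 36.
For λ^2 - 22λ + 36 the discriminant is 340. It is nonnegative but not a perfect square, so the roots are real and irrational: λ = (22 ± sqrt(340))/2 ≈ 20.2195, 1.7805.
So the eigenvalues of A^T A are ≈ 1.7805, 20.2195 (all ≥ 0, as they must be for A^T A). The largest is λ_max = (22 + sqrt(340))/2 ≈ 20.2195, hence ||A||_2 = sqrt(λ_max) = sqrt((22 + sqrt(340))/2) ≈ 4.4966.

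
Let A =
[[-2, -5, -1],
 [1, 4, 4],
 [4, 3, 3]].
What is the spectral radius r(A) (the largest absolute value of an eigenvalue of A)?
r(A) ≈ 4.2336

The eigenvalues of A are the roots of its characteristic polynomial. With M = A (coefficients from the trace, the sum of principal 2x2 minors, and det A):
  p(λ) = det(λ I - M) = λ^3 - 5λ^2 - 5λ + 52.
No integer candidate from the rational root theorem (±divisors of 52) is a root, so the roots are irrational. The cubic discriminant is Δ = -22483 < 0, so there is one real root and a complex-conjugate pair. p(-3) = -5 and p(-2) = 34 have opposite signs, so a root lies in (-3, -2); Newton's method refines it to λ ≈ -2.9012. Dividing out (λ - (-2.9012)) leaves approximately λ^2 - 7.9012λ + 17.9234. For λ^2 - 7.9012λ + 17.9234 the discriminant is -9.2639. It is negative, so the remaining roots are the complex-conjugate pair λ ≈ 3.9506 ± 1.5218i. Their product equals the constant term, so |λ|^2 ≈ 17.9234 and |λ| ≈ 4.2336.
Thus the eigenvalues (to 4 decimals) are -2.9012 (modulus 2.9012); 3.9506 ± 1.5218i (modulus 4.2336). The spectral radius is the largest modulus: r(A) ≈ 4.2336. (Cross-check: r(A) ≤ ||A||_2 ≈ 9.2603; equality holds whenever A is normal, though it can also hold for some non-normal A.)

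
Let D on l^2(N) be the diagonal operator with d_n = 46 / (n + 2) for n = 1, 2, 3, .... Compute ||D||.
||D|| = 46/3 (attained at n = 1)

For D diagonal, ||D|| = sup_n |d_n| = sup_n 46/(n + 2). This is positive and strictly decreasing in n, so the supremum is attained at n = 1: d_1 = 46/(1 + 2) = 46/3. Hence ||D|| = 46/3.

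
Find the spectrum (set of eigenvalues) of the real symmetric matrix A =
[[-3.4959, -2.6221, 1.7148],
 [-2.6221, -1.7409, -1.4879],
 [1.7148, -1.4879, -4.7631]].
sigma(A) ≈ {-6, -5, 1}

A is real symmetric, so its spectrum consists of real eigenvalues. Expanding the characteristic polynomial of the displayed matrix gives
  det(λ I - A) = p(λ) = λ^3 + (10)λ^2 + (19)λ + (-29.9989).
Solving p(λ) = 0 yields eigenvalues ≈ -6, -5, 1. (A is shown rounded to 4 decimals, so these recover the underlying integer eigenvalues to within that precision.)
Verification: the trace of A = -10 equals the sum of eigenvalues -10, and det(A) ≈ 29.9989 matches the eigenvalue product 30.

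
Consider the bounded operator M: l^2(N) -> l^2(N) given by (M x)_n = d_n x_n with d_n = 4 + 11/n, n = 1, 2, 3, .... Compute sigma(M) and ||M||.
sigma(M) = {4 + 11/n : n ≥ 1} ∪ {4}; ||M|| = 15

A bounded diagonal operator on l^2 with diagonal entries d_n has spectrum equal to the closure of {d_n : n ≥ 1}: every d_n is an eigenvalue (with eigenvector e_n), so {d_n} ⊂ sigma(M); the spectrum is closed, so its closure is too; and for lambda not in the closure, (M - lambda I) has bounded inverse (the diagonal entries 1/(d_n - lambda) are bounded). For our sequence d_n = 4 + 11/n, n = 1, 2, 3, ...:
  - {d_n} = {4 + 11/n : n ≥ 1}; the only limit point is 4
  - closure = {4 + 11/n : n ≥ 1} ∪ {4}
For the norm: a diagonal operator has ||M|| = sup_n |d_n|. Here d_n = 4 + 11/n is positive and decreasing, so sup_n |d_n| = d_1 = 4 + 11 = 15. So ||M|| = 15.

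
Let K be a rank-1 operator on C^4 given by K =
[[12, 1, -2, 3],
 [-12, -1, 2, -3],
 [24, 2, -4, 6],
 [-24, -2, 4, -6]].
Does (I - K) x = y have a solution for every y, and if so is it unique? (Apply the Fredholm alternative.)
(I - K) is singular (det(I - K) = 0, i.e. 1 ∈ sigma(K)). (I - K) x = y is solvable iff y ⊥ ker((I - K)^*) = span{(12, 1, -2, 3)}, i.e. iff 12y_1 + y_2 - 2y_3 + 3y_4 = 0. When solvable, the solutions are x = y + c·(1, -1, 2, -2), c arbitrary (ker(I - K) = span{(1, -1, 2, -2)}, dimension 1).

K has rank 1, so it is an outer product K = u v^T: every row of K is a multiple of one row vector. Reading off the entries, u = (1, -1, 2, -2) and v = (12, 1, -2, 3) (row i of K equals u_i·v^T). A rank-one matrix u v^T satisfies K u = u (v·u) and kills the (3)-dimensional subspace v^⊥, so its characteristic polynomial is lambda^3 (lambda - v·u) with v·u = tr K = 1. Hence the eigenvalues of I - K are 1 (multiplicity 3) and 1 - (1) = 0, so det(I - K) = 0. (Direct check: I - K =
[[-11, -1, 2, -3],
 [12, 2, -2, 3],
 [-24, -2, 5, -6],
 [24, 2, -4, 7]]
has determinant 0.) So 1 is an eigenvalue of K and (I - K) is not invertible. The finite-dimensional Fredholm alternative says: either (I - K) is invertible, or ker(I - K) ≠ {0} and then range(I - K) = ker((I - K)^*)^⊥, with dim ker(I - K) = dim ker((I - K)^*). We are in the second case, so we need both kernels. Kernel of I - K: (I - K) u = u - u (v·u) = u - u = 0, so ker(I - K) = span{u} = span{(1, -1, 2, -2)} (it is exactly 1-dimensional because rank(I - K) = 3). Kernel of the adjoint: K is real, so (I - K)^* = I - K^T = I - v u^T, and (I - v u^T) v = v - v (u·v) = 0; hence ker((I - K)^*) = span{v} = span{(12, 1, -2, 3)}. Therefore (I - K) x = y is solvable iff <y, v> = 0, i.e. iff 12y_1 + y_2 - 2y_3 + 3y_4 = 0. When this holds, K y = u (v·y) = 0, so (I - K) y = y and x = y is a particular solution; the full solution set is the line x = y + c·u = y + c·(1, -1, 2, -2), c ∈ C.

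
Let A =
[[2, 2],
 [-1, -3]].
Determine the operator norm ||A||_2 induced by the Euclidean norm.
||A||_2 = sqrt((18 + sqrt(260))/2) ≈ 4.1306 (= sqrt(largest eigenvalue of A^T A))

||A||_2 = sigma_max(A) = sqrt(lambda_max(A^T A)). Form the symmetric matrix M = A^T A =
[[5, 7],
 [7, 13]].
Its characteristic polynomial (trace, determinant of M give the coefficients) is
  p(λ) = det(λ I - M) = λ^2 - 18λ + 16.
For λ^2 - 18λ + 16 the discriminant is 260. It is nonnegative but not a perfect square, so the roots are real and irrational: λ = (18 ± sqrt(260))/2 ≈ 17.0623, 0.9377.
So the eigenvalues of A^T A are ≈ 0.9377, 17.0623 (all ≥ 0, as they must be for A^T A). The largest is λ_max = (18 + sqrt(260))/2 ≈ 17.0623, hence ||A||_2 = sqrt(λ_max) = sqrt((18 + sqrt(260))/2) ≈ 4.1306.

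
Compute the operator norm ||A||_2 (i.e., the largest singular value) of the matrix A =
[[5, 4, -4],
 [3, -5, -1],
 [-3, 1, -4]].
||A||_2 ≈ 7.6227 (= sqrt(largest eigenvalue of A^T A))

||A||_2 = sigma_max(A) = sqrt(lambda_max(A^T A)). Form the symmetric matrix M = A^T A =
[[43, 2, -11],
 [2, 42, -15],
 [-11, -15, 33]].
Its characteristic polynomial (trace, sum of principal 2x2 minors, determinant of M give the coefficients) is
  p(λ) = det(λ I - M) = λ^3 - 118λ^2 + 4261λ - 45369.
No integer candidate from the rational root theorem (±divisors of 45369) is a root, so the roots are irrational. The cubic discriminant is Δ = 212645217 > 0, so there are three distinct real roots. p(19) = -149 and p(20) = 651 have opposite signs, so a root lies in (19, 20); Newton's method refines it to λ ≈ 19.1754. p(40) = 271 and p(41) = -105 have opposite signs, so a root lies in (40, 41); Newton's method refines it to λ ≈ 40.7187. p(58) = -71 and p(59) = 651 have opposite signs, so a root lies in (58, 59); Newton's method refines it to λ ≈ 58.1058. Check (Vieta): the three roots sum to 118, matching tr M = 118.
So the eigenvalues of A^T A are ≈ 19.1754, 40.7187, 58.1058 (all ≥ 0, as they must be for A^T A). The largest is λ_max ≈ 58.1058, hence ||A||_2 = sqrt(λ_max) ≈ 7.6227.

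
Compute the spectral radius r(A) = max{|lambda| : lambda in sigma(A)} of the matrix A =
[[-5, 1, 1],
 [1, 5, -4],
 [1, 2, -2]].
r(A) ≈ 5.3667

The eigenvalues of A are the roots of its characteristic polynomial. With M = A (coefficients from the trace, the sum of principal 2x2 minors, and det A):
  p(λ) = det(λ I - M) = λ^3 + 2λ^2 - 19λ - 5.
No integer candidate from the rational root theorem (±divisors of 5) is a root, so the roots are irrational. The cubic discriminant is Δ = 31785 > 0, so there are three distinct real roots. p(-6) = -35 and p(-5) = 15 have opposite signs, so a root lies in (-6, -5); Newton's method refines it to λ ≈ -5.3667. p(-1) = 15 and p(0) = -5 have opposite signs, so a root lies in (-1, 0); Newton's method refines it to λ ≈ -0.2571. p(3) = -17 and p(4) = 15 have opposite signs, so a root lies in (3, 4); Newton's method refines it to λ ≈ 3.6238. Check (Vieta): the three roots sum to -2, matching tr M = -2.
Thus the eigenvalues (to 4 decimals) are -5.3667 (modulus 5.3667); -0.2571 (modulus 0.2571); 3.6238 (modulus 3.6238). The spectral radius is the largest modulus: r(A) ≈ 5.3667. (Cross-check: r(A) ≤ ||A||_2 ≈ 7.2097; equality holds whenever A is normal, though it can also hold for some non-normal A.)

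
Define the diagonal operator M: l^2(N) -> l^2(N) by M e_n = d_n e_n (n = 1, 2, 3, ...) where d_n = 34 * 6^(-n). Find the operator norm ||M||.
||M|| = 17/3 (attained at n = 1)

For M diagonal, ||M|| = sup_n |d_n|. The sequence d_n = 34 * 6^(-n) is positive and strictly decreasing (ratio 6^(-1) < 1), so the supremum is d_1 = 34/6 = 17/3. Hence ||M|| = 17/3.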